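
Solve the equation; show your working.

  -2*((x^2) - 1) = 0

Step 1. [-2*((x^2) - 1) = 0] divide by the outer -2, so div: (x^2) - 1 = 0.
Step 2. [(x^2) - 1 = 0] 1 comes off first (add 1) ⇒ sub: x^2 = 1.
Step 3. [x^2 = 1] √ both sides: 1 ≥ 0 gives two branches, so sqrt: x = 1 or -1.

Answer: x ∈ {-1, 1}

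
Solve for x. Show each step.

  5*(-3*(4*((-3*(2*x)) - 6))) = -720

Step 1. [5*(-3*(4*((-3*(2*x)) - 6))) = -720] 5·(inner) — divide through by 5 ⇒ div: -3*(4*((-3*(2*x)) - 6)) = -144.
Step 2. [-3*(4*((-3*(2*x)) - 6)) = -144] -3·(inner) — divide through by -3, so div: 4*((-3*(2*x)) - 6) = 48.
Step 3. [4*((-3*(2*x)) - 6) = 48] LHS = 4·(…); ÷4 both sides, so div: (-3*(2*x)) - 6 = 12.
Step 4. [(-3*(2*x)) - 6 = 12] -3 | LHS and -3 | 12: pull -3 out. So factor: (2*x) + 2 = -4.
Step 5. [(2*x) + 2 = -4] common factor 2 (LHS and -4) — divide through ⇒ factor: x + 1 = -2.
Step 6. [x + 1 = -2] +1 is outermost — subtract 1 both sides, so sub: x = -3.

Answer: x ∈ {-3}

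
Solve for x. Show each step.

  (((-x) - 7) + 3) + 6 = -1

Step 1. [(((-x) - 7) + 3) + 6 = -1] subtract 6: x sits inside (… + 6), so sub: ((-x) - 7) + 3 = -7.
Step 2. [((-x) - 7) + 3 = -7] the outer +3 inverts by subtracting 3. So sub: (-x) - 7 = -10.
Step 3. [(-x) - 7 = -10] peel the -7: add 7 from each side. So sub: -x = -3.
Step 4. [-x = -3] leading − — multiply by −1, so neg: x = 3.

Answer: x ∈ {3}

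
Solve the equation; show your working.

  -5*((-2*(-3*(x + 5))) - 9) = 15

Step 1. [-5*((-2*(-3*(x + 5))) - 9) = 15] -5·(inner) — divide through by -5. So div: (-2*(-3*(x + 5))) - 9 = -3.
Step 2. [(-2*(-3*(x + 5))) - 9 = -3] peel the -9: add 9 from each side. So sub: -2*(-3*(x + 5)) = 6.
Step 3. [-2*(-3*(x + 5)) = 6] leading coefficient -2: divide by -2. So div: -3*(x + 5) = -3.
Step 4. [-3*(x + 5) = -3] LHS = -3·(…); ÷-3 both sides, so div: x + 5 = 1.
Step 5. [x + 5 = 1] peel the +5: subtract 5 from each side, so sub: x = -4.

Answer: x ∈ {-4}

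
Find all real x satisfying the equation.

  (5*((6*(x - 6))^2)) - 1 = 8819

Step 1. [(5*((6*(x - 6))^2)) - 1 = 8819] add 1: x sits inside (… - 1), so sub: 5*((6*(x - 6))^2) = 8820.
Step 2. [5*((6*(x - 6))^2) = 8820] LHS = 5·(…); ÷5 both sides. So div: (6*(x - 6))^2 = 1764.
Step 3. [(6*(x - 6))^2 = 1764] √ both sides: 1764 ≥ 0 gives two branches ⇒ sqrt: 6*(x - 6) = 42 or -42.
Step 4. [6*(x - 6) = 42 or -42] 6·(inner) — divide through by 6, so div: x - 6 = 7 or -7.
Step 5. [x - 6 = 7 or -7] -6 is outermost — add 6 both sides ⇒ sub: x = 13 or -1.

Answer: x ∈ {-1, 13}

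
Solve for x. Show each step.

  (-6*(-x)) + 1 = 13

Step 1. [(-6*(-x)) + 1 = 13] +1 is outermost — subtract 1 both sides, so sub: -6*(-x) = 12.
Step 2. [-6*(-x) = 12] leading coefficient -6: divide by -6. So div: -x = -2.
Step 3. [-x = -2] flip signs both sides, so neg: x = 2.

Answer: x ∈ {2}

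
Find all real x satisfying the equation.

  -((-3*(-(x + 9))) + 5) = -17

Step 1. [-((-3*(-(x + 9))) + 5) = -17] flip signs both sides. So neg: (-3*(-(x + 9))) + 5 = 17.
Step 2. [(-3*(-(x + 9))) + 5 = 17] 5 comes off first (subtract 5) ⇒ sub: -3*(-(x + 9)) = 12.
Step 3. [-3*(-(x + 9)) = 12] -3 out front; divide by -3. So div: -(x + 9) = -4.
Step 4. [-(x + 9) = -4] leading − — multiply by −1, so neg: x + 9 = 4.
Step 5. [x + 9 = 4] subtract 9: x sits inside (… + 9), so sub: x = -5.

Answer: x ∈ {-5}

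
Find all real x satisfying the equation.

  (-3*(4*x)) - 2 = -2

Step 1. [(-3*(4*x)) - 2 = -2] peel the -2: add 2 from each side ⇒ sub: -3*(4*x) = 0.
Step 2. [-3*(4*x) = 0] -3 out front; divide by -3 ⇒ div: 4*x = 0.
Step 3. [4*x = 0] 4 out front; divide by 4. So div: x = 0.

Answer: x ∈ {0}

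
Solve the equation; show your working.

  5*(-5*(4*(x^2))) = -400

Step 1. [5*(-5*(4*(x^2))) = -400] 5·(inner) — divide through by 5 ⇒ div: -5*(4*(x^2)) = -80.
Step 2. [-5*(4*(x^2)) = -80] leading coefficient -5: divide by -5. So div: 4*(x^2) = 16.
Step 3. [4*(x^2) = 16] leading coefficient 4: divide by 4, so div: x^2 = 4.
Step 4. [x^2 = 4] √ both sides: 4 ≥ 0 gives two branches, so sqrt: x = 2 or -2.

Answer: x ∈ {-2, 2}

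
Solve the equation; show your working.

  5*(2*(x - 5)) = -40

Step 1. [5*(2*(x - 5)) = -40] divide by the outer 5, so div: 2*(x - 5) = -8.
Step 2. [2*(x - 5) = -8] 2 out front; divide by 2, so div: x - 5 = -4.
Step 3. [x - 5 = -4] peel the -5: add 5 from each side ⇒ sub: x = 1.

Answer: x ∈ {1}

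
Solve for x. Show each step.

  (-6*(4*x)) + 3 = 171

Step 1. [(-6*(4*x)) + 3 = 171] the outer +3 inverts by subtracting 3. So sub: -6*(4*x) = 168.
Step 2. [-6*(4*x) = 168] -6 out front; divide by -6. So div: 4*x = -28.
Step 3. [4*x = -28] LHS = 4·(…); ÷4 both sides ⇒ div: x = -7.

Answer: x ∈ {-7}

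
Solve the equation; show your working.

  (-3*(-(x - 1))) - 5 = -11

Step 1. [(-3*(-(x - 1))) - 5 = -11] peel the -5: add 5 from each side ⇒ sub: -3*(-(x - 1)) = -6.
Step 2. [-3*(-(x - 1)) = -6] -3 out front; divide by -3, so div: -(x - 1) = 2.
Step 3. [-(x - 1) = 2] leading − — multiply by −1. So neg: x - 1 = -2.
Step 4. [x - 1 = -2] peel the -1: add 1 from each side. So sub: x = -1.

Answer: x ∈ {-1}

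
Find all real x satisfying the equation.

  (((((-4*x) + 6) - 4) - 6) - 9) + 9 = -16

Step 1. [(((((-4*x) + 6) - 4) - 6) - 9) + 9 = -16] +9 is outermost — subtract 9 both sides, so sub: ((((-4*x) + 6) - 4) - 6) - 9 = -25.
Step 2. [((((-4*x) + 6) - 4) - 6) - 9 = -25] peel the -9: add 9 from each side. So sub: (((-4*x) + 6) - 4) - 6 = -16.
Step 3. [(((-4*x) + 6) - 4) - 6 = -16] add 6: x sits inside (… - 6) ⇒ sub: ((-4*x) + 6) - 4 = -10.
Step 4. [((-4*x) + 6) - 4 = -10] -4 is outermost — add 4 both sides ⇒ sub: (-4*x) + 6 = -6.
Step 5. [(-4*x) + 6 = -6] the outer +6 inverts by subtracting 6 ⇒ sub: -4*x = -12.
Step 6. [-4*x = -12] leading coefficient -4: divide by -4 ⇒ div: x = 3.

Answer: x ∈ {3}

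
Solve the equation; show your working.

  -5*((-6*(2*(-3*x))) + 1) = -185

Step 1. [-5*((-6*(2*(-3*x))) + 1) = -185] leading coefficient -5: divide by -5, so div: (-6*(2*(-3*x))) + 1 = 37.
Step 2. [(-6*(2*(-3*x))) + 1 = 37] the outer +1 inverts by subtracting 1. So sub: -6*(2*(-3*x)) = 36.
Step 3. [-6*(2*(-3*x)) = 36] LHS = -6·(…); ÷-6 both sides ⇒ div: 2*(-3*x) = -6.
Step 4. [2*(-3*x) = -6] 2 out front; divide by 2 ⇒ div: -3*x = -3.
Step 5. [-3*x = -3] LHS = -3·(…); ÷-3 both sides ⇒ div: x = 1.

Answer: x ∈ {1}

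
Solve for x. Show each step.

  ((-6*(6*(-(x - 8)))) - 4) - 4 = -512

Step 1. [((-6*(6*(-(x - 8)))) - 4) - 4 = -512] the outer -4 inverts by adding 4 ⇒ sub: (-6*(6*(-(x - 8)))) - 4 = -508.
Step 2. [(-6*(6*(-(x - 8)))) - 4 = -508] 4 comes off first (add 4), so sub: -6*(6*(-(x - 8))) = -504.
Step 3. [-6*(6*(-(x - 8))) = -504] LHS = -6·(…); ÷-6 both sides ⇒ div: 6*(-(x - 8)) = 84.
Step 4. [6*(-(x - 8)) = 84] LHS = 6·(…); ÷6 both sides ⇒ div: -(x - 8) = 14.
Step 5. [-(x - 8) = 14] flip signs both sides. So neg: x - 8 = -14.
Step 6. [x - 8 = -14] peel the -8: add 8 from each side ⇒ sub: x = -6.

Answer: x ∈ {-6}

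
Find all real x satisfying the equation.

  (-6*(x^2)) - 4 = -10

Step 1. [(-6*(x^2)) - 4 = -10] -4 is outermost — add 4 both sides, so sub: -6*(x^2) = -6.
Step 2. [-6*(x^2) = -6] -6·(inner) — divide through by -6, so div: x^2 = 1.
Step 3. [x^2 = 1] √ both sides: 1 ≥ 0 gives two branches. So sqrt: x = 1 or -1.

Answer: x ∈ {-1, 1}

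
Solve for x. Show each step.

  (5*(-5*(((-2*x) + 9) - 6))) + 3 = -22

Step 1. [(5*(-5*(((-2*x) + 9) - 6))) + 3 = -22] +3 is outermost — subtract 3 both sides. So sub: 5*(-5*(((-2*x) + 9) - 6)) = -25.
Step 2. [5*(-5*(((-2*x) + 9) - 6)) = -25] leading coefficient 5: divide by 5, so div: -5*(((-2*x) + 9) - 6) = -5.
Step 3. [-5*(((-2*x) + 9) - 6) = -5] LHS = -5·(…); ÷-5 both sides ⇒ div: ((-2*x) + 9) - 6 = 1.
Step 4. [((-2*x) + 9) - 6 = 1] 6 comes off first (add 6), so sub: (-2*x) + 9 = 7.
Step 5. [(-2*x) + 9 = 7] the outer +9 inverts by subtracting 9. So sub: -2*x = -2.
Step 6. [-2*x = -2] divide by the outer -2 ⇒ div: x = 1.

Answer: x ∈ {1}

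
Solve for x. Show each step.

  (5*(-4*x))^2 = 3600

Step 1. [(5*(-4*x))^2 = 3600] √ both sides: 3600 ≥ 0 gives two branches, so sqrt: 5*(-4*x) = 60 or -60.
Step 2. [5*(-4*x) = 60 or -60] divide by the outer 5. So div: -4*x = 12 or -12.
Step 3. [-4*x = 12 or -12] -4 out front; divide by -4. So div: x = -3 or 3.

Answer: x ∈ {-3, 3}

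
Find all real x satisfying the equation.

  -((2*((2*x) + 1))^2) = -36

Step 1. [-((2*((2*x) + 1))^2) = -36] flip signs both sides, so neg: (2*((2*x) + 1))^2 = 36.
Step 2. [(2*((2*x) + 1))^2 = 36] √ both sides: 36 ≥ 0 gives two branches ⇒ sqrt: 2*((2*x) + 1) = 6 or -6.
Step 3. [2*((2*x) + 1) = 6 or -6] LHS = 2·(…); ÷2 both sides. So div: (2*x) + 1 = 3 or -3.
Step 4. [(2*x) + 1 = 3 or -3] +1 is outermost — subtract 1 both sides ⇒ sub: 2*x = 2 or -4.
Step 5. [2*x = 2 or -4] leading coefficient 2: divide by 2, so div: x = 1 or -2.

Answer: x ∈ {-2, 1}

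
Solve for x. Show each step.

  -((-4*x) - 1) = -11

Step 1. [-((-4*x) - 1) = -11] LHS negated; negate both sides ⇒ neg: (-4*x) - 1 = 11.
Step 2. [(-4*x) - 1 = 11] the outer -1 inverts by adding 1. So sub: -4*x = 12.
Step 3. [-4*x = 12] -4 out front; divide by -4 ⇒ div: x = -3.

Answer: x ∈ {-3}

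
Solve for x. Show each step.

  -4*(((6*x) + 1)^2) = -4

Step 1. [-4*(((6*x) + 1)^2) = -4] -4·(inner) — divide through by -4 ⇒ div: ((6*x) + 1)^2 = 1.
Step 2. [((6*x) + 1)^2 = 1] 1 ≥ 0, LHS is (·)² — take ±√. So sqrt: (6*x) + 1 = 1 or -1.
Step 3. [(6*x) + 1 = 1 or -1] 1 comes off first (subtract 1), so sub: 6*x = 0 or -2.
Step 4. [6*x = 0 or -2] divide by the outer 6 ⇒ div: x = 0 or -1/3.

Answer: x ∈ {-1/3, 0}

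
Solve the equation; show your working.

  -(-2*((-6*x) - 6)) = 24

Step 1. [-(-2*((-6*x) - 6)) = 24] leading − — multiply by −1 ⇒ neg: -2*((-6*x) - 6) = -24.
Step 2. [-2*((-6*x) - 6) = -24] divide by the outer -2. So div: (-6*x) - 6 = 12.
Step 3. [(-6*x) - 6 = 12] add 6: x sits inside (… - 6), so sub: -6*x = 18.
Step 4. [-6*x = 18] leading coefficient -6: divide by -6, so div: x = -3.

Answer: x ∈ {-3}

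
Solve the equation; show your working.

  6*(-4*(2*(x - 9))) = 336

Step 1. [6*(-4*(2*(x - 9))) = 336] divide by the outer 6. So div: -4*(2*(x - 9)) = 56.
Step 2. [-4*(2*(x - 9)) = 56] -4 out front; divide by -4. So div: 2*(x - 9) = -14.
Step 3. [2*(x - 9) = -14] LHS = 2·(…); ÷2 both sides ⇒ div: x - 9 = -7.
Step 4. [x - 9 = -7] the outer -9 inverts by adding 9 ⇒ sub: x = 2.

Answer: x ∈ {2}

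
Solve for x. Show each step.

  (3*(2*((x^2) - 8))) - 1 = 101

Step 1. [(3*(2*((x^2) - 8))) - 1 = 101] -1 is outermost — add 1 both sides ⇒ sub: 3*(2*((x^2) - 8)) = 102.
Step 2. [3*(2*((x^2) - 8)) = 102] leading coefficient 3: divide by 3. So div: 2*((x^2) - 8) = 34.
Step 3. [2*((x^2) - 8) = 34] LHS = 2·(…); ÷2 both sides, so div: (x^2) - 8 = 17.
Step 4. [(x^2) - 8 = 17] peel the -8: add 8 from each side ⇒ sub: x^2 = 25.
Step 5. [x^2 = 25] √ both sides: 25 ≥ 0 gives two branches, so sqrt: x = 5 or -5.

Answer: x ∈ {-5, 5}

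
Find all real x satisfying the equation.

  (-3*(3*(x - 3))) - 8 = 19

Step 1. [(-3*(3*(x - 3))) - 8 = 19] -8 is outermost — add 8 both sides ⇒ sub: -3*(3*(x - 3)) = 27.
Step 2. [-3*(3*(x - 3)) = 27] leading coefficient -3: divide by -3, so div: 3*(x - 3) = -9.
Step 3. [3*(x - 3) = -9] divide by the outer 3. So div: x - 3 = -3.
Step 4. [x - 3 = -3] peel the -3: add 3 from each side ⇒ sub: x = 0.

Answer: x ∈ {0}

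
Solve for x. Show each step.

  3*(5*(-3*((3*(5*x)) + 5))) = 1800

Step 1. [3*(5*(-3*((3*(5*x)) + 5))) = 1800] 3 out front; divide by 3, so div: 5*(-3*((3*(5*x)) + 5)) = 600.
Step 2. [5*(-3*((3*(5*x)) + 5)) = 600] 5·(inner) — divide through by 5 ⇒ div: -3*((3*(5*x)) + 5) = 120.
Step 3. [-3*((3*(5*x)) + 5) = 120] -3·(inner) — divide through by -3, so div: (3*(5*x)) + 5 = -40.
Step 4. [(3*(5*x)) + 5 = -40] 5 comes off first (subtract 5). So sub: 3*(5*x) = -45.
Step 5. [3*(5*x) = -45] leading coefficient 3: divide by 3, so div: 5*x = -15.
Step 6. [5*x = -15] 5·(inner) — divide through by 5. So div: x = -3.

Answer: x ∈ {-3}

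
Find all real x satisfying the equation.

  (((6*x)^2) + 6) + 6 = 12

Step 1. [(((6*x)^2) + 6) + 6 = 12] +6 is outermost — subtract 6 both sides. So sub: ((6*x)^2) + 6 = 6.
Step 2. [((6*x)^2) + 6 = 6] subtract 6: x sits inside (… + 6) ⇒ sub: (6*x)^2 = 0.
Step 3. [(6*x)^2 = 0] √ both sides: 0 ≥ 0 gives two branches, so sqrt: 6*x = 0.
Step 4. [6*x = 0] divide by the outer 6, so div: x = 0.

Answer: x ∈ {0}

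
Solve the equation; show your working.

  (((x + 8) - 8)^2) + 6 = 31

Step 1. [(((x + 8) - 8)^2) + 6 = 31] +6 is outermost — subtract 6 both sides ⇒ sub: ((x + 8) - 8)^2 = 25.
Step 2. [((x + 8) - 8)^2 = 25] √ both sides: 25 ≥ 0 gives two branches ⇒ sqrt: (x + 8) - 8 = 5 or -5.
Step 3. [(x + 8) - 8 = 5 or -5] 8 comes off first (add 8), so sub: x + 8 = 13 or 3.
Step 4. [x + 8 = 13 or 3] 8 comes off first (subtract 8), so sub: x = 5 or -5.

Answer: x ∈ {-5, 5}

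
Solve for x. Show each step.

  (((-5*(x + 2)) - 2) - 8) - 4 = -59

Step 1. [(((-5*(x + 2)) - 2) - 8) - 4 = -59] peel the -4: add 4 from each side, so sub: ((-5*(x + 2)) - 2) - 8 = -55.
Step 2. [((-5*(x + 2)) - 2) - 8 = -55] the outer -8 inverts by adding 8. So sub: (-5*(x + 2)) - 2 = -47.
Step 3. [(-5*(x + 2)) - 2 = -47] the outer -2 inverts by adding 2, so sub: -5*(x + 2) = -45.
Step 4. [-5*(x + 2) = -45] -5 out front; divide by -5. So div: x + 2 = 9.
Step 5. [x + 2 = 9] the outer +2 inverts by subtracting 2. So sub: x = 7.

Answer: x ∈ {7}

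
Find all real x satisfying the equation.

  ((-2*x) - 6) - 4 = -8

Step 1. [((-2*x) - 6) - 4 = -8] 4 comes off first (add 4) ⇒ sub: (-2*x) - 6 = -4.
Step 2. [(-2*x) - 6 = -4] common factor -2 (LHS and -4) — divide through, so factor: x + 3 = 2.
Step 3. [x + 3 = 2] 3 comes off first (subtract 3). So sub: x = -1.

Answer: x ∈ {-1}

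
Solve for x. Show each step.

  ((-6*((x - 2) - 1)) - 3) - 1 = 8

Step 1. [((-6*((x - 2) - 1)) - 3) - 1 = 8] peel the -1: add 1 from each side, so sub: (-6*((x - 2) - 1)) - 3 = 9.
Step 2. [(-6*((x - 2) - 1)) - 3 = 9] peel the -3: add 3 from each side. So sub: -6*((x - 2) - 1) = 12.
Step 3. [-6*((x - 2) - 1) = 12] -6·(inner) — divide through by -6. So div: (x - 2) - 1 = -2.
Step 4. [(x - 2) - 1 = -2] add 1: x sits inside (… - 1) ⇒ sub: x - 2 = -1.
Step 5. [x - 2 = -1] the outer -2 inverts by adding 2. So sub: x = 1.

Answer: x ∈ {1}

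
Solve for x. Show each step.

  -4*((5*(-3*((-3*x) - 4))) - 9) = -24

Step 1. [-4*((5*(-3*((-3*x) - 4))) - 9) = -24] LHS = -4·(…); ÷-4 both sides ⇒ div: (5*(-3*((-3*x) - 4))) - 9 = 6.
Step 2. [(5*(-3*((-3*x) - 4))) - 9 = 6] -9 is outermost — add 9 both sides ⇒ sub: 5*(-3*((-3*x) - 4)) = 15.
Step 3. [5*(-3*((-3*x) - 4)) = 15] 5·(inner) — divide through by 5 ⇒ div: -3*((-3*x) - 4) = 3.
Step 4. [-3*((-3*x) - 4) = 3] -3 out front; divide by -3, so div: (-3*x) - 4 = -1.
Step 5. [(-3*x) - 4 = -1] peel the -4: add 4 from each side, so sub: -3*x = 3.
Step 6. [-3*x = 3] -3 out front; divide by -3, so div: x = -1.

Answer: x ∈ {-1}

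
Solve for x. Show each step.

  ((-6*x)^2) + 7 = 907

Step 1. [((-6*x)^2) + 7 = 907] peel the +7: subtract 7 from each side. So sub: (-6*x)^2 = 900.
Step 2. [(-6*x)^2 = 900] LHS squared, RHS 900 ≥ 0: apply √ (±) ⇒ sqrt: -6*x = 30 or -30.
Step 3. [-6*x = 30 or -30] divide by the outer -6 ⇒ div: x = -5 or 5.

Answer: x ∈ {-5, 5}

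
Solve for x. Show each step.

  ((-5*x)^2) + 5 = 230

Step 1. [((-5*x)^2) + 5 = 230] 5 comes off first (subtract 5). So sub: (-5*x)^2 = 225.
Step 2. [(-5*x)^2 = 225] √ both sides: 225 ≥ 0 gives two branches. So sqrt: -5*x = 15 or -15.
Step 3. [-5*x = 15 or -15] -5 out front; divide by -5, so div: x = -3 or 3.

Answer: x ∈ {-3, 3}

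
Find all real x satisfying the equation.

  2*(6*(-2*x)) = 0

Step 1. [2*(6*(-2*x)) = 0] 2·(inner) — divide through by 2. So div: 6*(-2*x) = 0.
Step 2. [6*(-2*x) = 0] 6 out front; divide by 6 ⇒ div: -2*x = 0.
Step 3. [-2*x = 0] -2 out front; divide by -2 ⇒ div: x = 0.

Answer: x ∈ {0}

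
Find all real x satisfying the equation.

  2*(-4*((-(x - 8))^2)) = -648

Step 1. [2*(-4*((-(x - 8))^2)) = -648] divide by the outer 2 ⇒ div: -4*((-(x - 8))^2) = -324.
Step 2. [-4*((-(x - 8))^2) = -324] -4·(inner) — divide through by -4, so div: (-(x - 8))^2 = 81.
Step 3. [(-(x - 8))^2 = 81] 81 ≥ 0, LHS is (·)² — take ±√. So sqrt: -(x - 8) = 9 or -9.
Step 4. [-(x - 8) = 9 or -9] LHS negated; negate both sides. So neg: x - 8 = -9 or 9.
Step 5. [x - 8 = -9 or 9] 8 comes off first (add 8), so sub: x = -1 or 17.

Answer: x ∈ {-1, 17}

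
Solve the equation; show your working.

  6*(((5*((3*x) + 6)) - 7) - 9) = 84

Step 1. [6*(((5*((3*x) + 6)) - 7) - 9) = 84] leading coefficient 6: divide by 6 ⇒ div: ((5*((3*x) + 6)) - 7) - 9 = 14.
Step 2. [((5*((3*x) + 6)) - 7) - 9 = 14] add 9: x sits inside (… - 9) ⇒ sub: (5*((3*x) + 6)) - 7 = 23.
Step 3. [(5*((3*x) + 6)) - 7 = 23] the outer -7 inverts by adding 7, so sub: 5*((3*x) + 6) = 30.
Step 4. [5*((3*x) + 6) = 30] 5 out front; divide by 5 ⇒ div: (3*x) + 6 = 6.
Step 5. [(3*x) + 6 = 6] 3 divides every term; factor it out, so factor: x + 2 = 2.
Step 6. [x + 2 = 2] +2 is outermost — subtract 2 both sides. So sub: x = 0.

Answer: x ∈ {0}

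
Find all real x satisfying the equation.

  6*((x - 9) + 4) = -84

Step 1. [6*((x - 9) + 4) = -84] 6 out front; divide by 6. So div: (x - 9) + 4 = -14.
Step 2. [(x - 9) + 4 = -14] subtract 4: x sits inside (… + 4). So sub: x - 9 = -18.
Step 3. [x - 9 = -18] 9 comes off first (add 9) ⇒ sub: x = -9.

Answer: x ∈ {-9}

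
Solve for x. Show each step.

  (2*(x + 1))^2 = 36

Step 1. [(2*(x + 1))^2 = 36] √ both sides: 36 ≥ 0 gives two branches ⇒ sqrt: 2*(x + 1) = 6 or -6.
Step 2. [2*(x + 1) = 6 or -6] LHS = 2·(…); ÷2 both sides ⇒ div: x + 1 = 3 or -3.
Step 3. [x + 1 = 3 or -3] 1 comes off first (subtract 1), so sub: x = 2 or -4.

Answer: x ∈ {-4, 2}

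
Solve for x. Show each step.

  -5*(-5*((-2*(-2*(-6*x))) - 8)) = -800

Step 1. [-5*(-5*((-2*(-2*(-6*x))) - 8)) = -800] divide by the outer -5 ⇒ div: -5*((-2*(-2*(-6*x))) - 8) = 160.
Step 2. [-5*((-2*(-2*(-6*x))) - 8) = 160] leading coefficient -5: divide by -5. So div: (-2*(-2*(-6*x))) - 8 = -32.
Step 3. [(-2*(-2*(-6*x))) - 8 = -32] peel the -8: add 8 from each side, so sub: -2*(-2*(-6*x)) = -24.
Step 4. [-2*(-2*(-6*x)) = -24] LHS = -2·(…); ÷-2 both sides. So div: -2*(-6*x) = 12.
Step 5. [-2*(-6*x) = 12] leading coefficient -2: divide by -2. So div: -6*x = -6.
Step 6. [-6*x = -6] leading coefficient -6: divide by -6. So div: x = 1.

Answer: x ∈ {1}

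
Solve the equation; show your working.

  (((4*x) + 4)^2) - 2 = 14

Step 1. [(((4*x) + 4)^2) - 2 = 14] add 2: x sits inside (… - 2). So sub: ((4*x) + 4)^2 = 16.
Step 2. [((4*x) + 4)^2 = 16] LHS squared, RHS 16 ≥ 0: apply √ (±) ⇒ sqrt: (4*x) + 4 = 4 or -4.
Step 3. [(4*x) + 4 = 4 or -4] 4 comes off first (subtract 4) ⇒ sub: 4*x = 0 or -8.
Step 4. [4*x = 0 or -8] divide by the outer 4, so div: x = 0 or -2.

Answer: x ∈ {-2, 0}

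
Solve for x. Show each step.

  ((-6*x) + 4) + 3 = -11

Step 1. [((-6*x) + 4) + 3 = -11] 3 comes off first (subtract 3) ⇒ sub: (-6*x) + 4 = -14.
Step 2. [(-6*x) + 4 = -14] the outer +4 inverts by subtracting 4, so sub: -6*x = -18.
Step 3. [-6*x = -18] leading coefficient -6: divide by -6 ⇒ div: x = 3.

Answer: x ∈ {3}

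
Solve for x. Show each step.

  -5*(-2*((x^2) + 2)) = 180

Step 1. [-5*(-2*((x^2) + 2)) = 180] LHS = -5·(…); ÷-5 both sides ⇒ div: -2*((x^2) + 2) = -36.
Step 2. [-2*((x^2) + 2) = -36] divide by the outer -2, so div: (x^2) + 2 = 18.
Step 3. [(x^2) + 2 = 18] +2 is outermost — subtract 2 both sides. So sub: x^2 = 16.
Step 4. [x^2 = 16] √ both sides: 16 ≥ 0 gives two branches. So sqrt: x = 4 or -4.

Answer: x ∈ {-4, 4}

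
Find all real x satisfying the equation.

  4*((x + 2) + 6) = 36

Step 1. [4*((x + 2) + 6) = 36] 4 out front; divide by 4. So div: (x + 2) + 6 = 9.
Step 2. [(x + 2) + 6 = 9] 6 comes off first (subtract 6), so sub: x + 2 = 3.
Step 3. [x + 2 = 3] the outer +2 inverts by subtracting 2. So sub: x = 1.

Answer: x ∈ {1}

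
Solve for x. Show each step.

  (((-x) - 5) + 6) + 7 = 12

Step 1. [(((-x) - 5) + 6) + 7 = 12] subtract 7: x sits inside (… + 7). So sub: ((-x) - 5) + 6 = 5.
Step 2. [((-x) - 5) + 6 = 5] subtract 6: x sits inside (… + 6), so sub: (-x) - 5 = -1.
Step 3. [(-x) - 5 = -1] the outer -5 inverts by adding 5. So sub: -x = 4.
Step 4. [-x = 4] leading − — multiply by −1. So neg: x = -4.

Answer: x ∈ {-4}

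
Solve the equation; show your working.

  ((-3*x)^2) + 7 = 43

Step 1. [((-3*x)^2) + 7 = 43] +7 is outermost — subtract 7 both sides, so sub: (-3*x)^2 = 36.
Step 2. [(-3*x)^2 = 36] LHS squared, RHS 36 ≥ 0: apply √ (±), so sqrt: -3*x = 6 or -6.
Step 3. [-3*x = 6 or -6] -3·(inner) — divide through by -3. So div: x = -2 or 2.

Answer: x ∈ {-2, 2}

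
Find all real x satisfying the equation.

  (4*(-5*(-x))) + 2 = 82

Step 1. [(4*(-5*(-x))) + 2 = 82] subtract 2: x sits inside (… + 2) ⇒ sub: 4*(-5*(-x)) = 80.
Step 2. [4*(-5*(-x)) = 80] leading coefficient 4: divide by 4, so div: -5*(-x) = 20.
Step 3. [-5*(-x) = 20] -5·(inner) — divide through by -5, so div: -x = -4.
Step 4. [-x = -4] flip signs both sides. So neg: x = 4.

Answer: x ∈ {4}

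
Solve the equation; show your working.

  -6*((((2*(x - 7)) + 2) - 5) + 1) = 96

Step 1. [-6*((((2*(x - 7)) + 2) - 5) + 1) = 96] -6·(inner) — divide through by -6, so div: (((2*(x - 7)) + 2) - 5) + 1 = -16.
Step 2. [(((2*(x - 7)) + 2) - 5) + 1 = -16] peel the +1: subtract 1 from each side, so sub: ((2*(x - 7)) + 2) - 5 = -17.
Step 3. [((2*(x - 7)) + 2) - 5 = -17] peel the -5: add 5 from each side, so sub: (2*(x - 7)) + 2 = -12.
Step 4. [(2*(x - 7)) + 2 = -12] 2 | LHS and 2 | -12: pull 2 out ⇒ factor: (x - 7) + 1 = -6.
Step 5. [(x - 7) + 1 = -6] peel the +1: subtract 1 from each side, so sub: x - 7 = -7.
Step 6. [x - 7 = -7] add 7: x sits inside (… - 7) ⇒ sub: x = 0.

Answer: x ∈ {0}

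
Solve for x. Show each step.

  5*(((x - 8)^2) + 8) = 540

Step 1. [5*(((x - 8)^2) + 8) = 540] leading coefficient 5: divide by 5. So div: ((x - 8)^2) + 8 = 108.
Step 2. [((x - 8)^2) + 8 = 108] +8 is outermost — subtract 8 both sides ⇒ sub: (x - 8)^2 = 100.
Step 3. [(x - 8)^2 = 100] 100 ≥ 0, LHS is (·)² — take ±√, so sqrt: x - 8 = 10 or -10.
Step 4. [x - 8 = 10 or -10] 8 comes off first (add 8) ⇒ sub: x = 18 or -2.

Answer: x ∈ {-2, 18}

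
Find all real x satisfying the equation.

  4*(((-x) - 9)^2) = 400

Step 1. [4*(((-x) - 9)^2) = 400] divide by the outer 4 ⇒ div: ((-x) - 9)^2 = 100.
Step 2. [((-x) - 9)^2 = 100] LHS squared, RHS 100 ≥ 0: apply √ (±), so sqrt: (-x) - 9 = 10 or -10.
Step 3. [(-x) - 9 = 10 or -10] peel the -9: add 9 from each side. So sub: -x = 19 or -1.
Step 4. [-x = 19 or -1] leading − — multiply by −1 ⇒ neg: x = -19 or 1.

Answer: x ∈ {-19, 1}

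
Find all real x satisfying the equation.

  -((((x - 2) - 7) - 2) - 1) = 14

Step 1. [-((((x - 2) - 7) - 2) - 1) = 14] leading − — multiply by −1 ⇒ neg: (((x - 2) - 7) - 2) - 1 = -14.
Step 2. [(((x - 2) - 7) - 2) - 1 = -14] 1 comes off first (add 1), so sub: ((x - 2) - 7) - 2 = -13.
Step 3. [((x - 2) - 7) - 2 = -13] the outer -2 inverts by adding 2. So sub: (x - 2) - 7 = -11.
Step 4. [(x - 2) - 7 = -11] -7 is outermost — add 7 both sides. So sub: x - 2 = -4.
Step 5. [x - 2 = -4] -2 is outermost — add 2 both sides. So sub: x = -2.

Answer: x ∈ {-2}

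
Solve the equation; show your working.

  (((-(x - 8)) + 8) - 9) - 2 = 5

Step 1. [(((-(x - 8)) + 8) - 9) - 2 = 5] peel the -2: add 2 from each side ⇒ sub: ((-(x - 8)) + 8) - 9 = 7.
Step 2. [((-(x - 8)) + 8) - 9 = 7] peel the -9: add 9 from each side ⇒ sub: (-(x - 8)) + 8 = 16.
Step 3. [(-(x - 8)) + 8 = 16] the outer +8 inverts by subtracting 8, so sub: -(x - 8) = 8.
Step 4. [-(x - 8) = 8] flip signs both sides, so neg: x - 8 = -8.
Step 5. [x - 8 = -8] peel the -8: add 8 from each side, so sub: x = 0.

Answer: x ∈ {0}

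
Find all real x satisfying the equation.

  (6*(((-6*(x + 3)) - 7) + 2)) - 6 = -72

Step 1. [(6*(((-6*(x + 3)) - 7) + 2)) - 6 = -72] common factor 6 (LHS and -72) — divide through, so factor: (((-6*(x + 3)) - 7) + 2) - 1 = -12.
Step 2. [(((-6*(x + 3)) - 7) + 2) - 1 = -12] the outer -1 inverts by adding 1 ⇒ sub: ((-6*(x + 3)) - 7) + 2 = -11.
Step 3. [((-6*(x + 3)) - 7) + 2 = -11] peel the +2: subtract 2 from each side. So sub: (-6*(x + 3)) - 7 = -13.
Step 4. [(-6*(x + 3)) - 7 = -13] add 7: x sits inside (… - 7) ⇒ sub: -6*(x + 3) = -6.
Step 5. [-6*(x + 3) = -6] divide by the outer -6, so div: x + 3 = 1.
Step 6. [x + 3 = 1] subtract 3: x sits inside (… + 3), so sub: x = -2.

Answer: x ∈ {-2}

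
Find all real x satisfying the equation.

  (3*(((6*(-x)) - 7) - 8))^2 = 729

Step 1. [(3*(((6*(-x)) - 7) - 8))^2 = 729] √ both sides: 729 ≥ 0 gives two branches, so sqrt: 3*(((6*(-x)) - 7) - 8) = 27 or -27.
Step 2. [3*(((6*(-x)) - 7) - 8) = 27 or -27] divide by the outer 3. So div: ((6*(-x)) - 7) - 8 = 9 or -9.
Step 3. [((6*(-x)) - 7) - 8 = 9 or -9] add 8: x sits inside (… - 8) ⇒ sub: (6*(-x)) - 7 = 17 or -1.
Step 4. [(6*(-x)) - 7 = 17 or -1] add 7: x sits inside (… - 7), so sub: 6*(-x) = 24 or 6.
Step 5. [6*(-x) = 24 or 6] leading coefficient 6: divide by 6. So div: -x = 4 or 1.
Step 6. [-x = 4 or 1] leading − — multiply by −1, so neg: x = -4 or -1.

Answer: x ∈ {-4, -1}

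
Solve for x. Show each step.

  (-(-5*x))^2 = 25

Step 1. [(-(-5*x))^2 = 25] LHS squared, RHS 25 ≥ 0: apply √ (±). So sqrt: -(-5*x) = 5 or -5.
Step 2. [-(-5*x) = 5 or -5] LHS negated; negate both sides. So neg: -5*x = -5 or 5.
Step 3. [-5*x = -5 or 5] LHS = -5·(…); ÷-5 both sides. So div: x = 1 or -1.

Answer: x ∈ {-1, 1}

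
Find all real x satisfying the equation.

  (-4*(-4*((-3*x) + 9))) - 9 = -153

Step 1. [(-4*(-4*((-3*x) + 9))) - 9 = -153] 9 comes off first (add 9). So sub: -4*(-4*((-3*x) + 9)) = -144.
Step 2. [-4*(-4*((-3*x) + 9)) = -144] divide by the outer -4 ⇒ div: -4*((-3*x) + 9) = 36.
Step 3. [-4*((-3*x) + 9) = 36] -4 out front; divide by -4 ⇒ div: (-3*x) + 9 = -9.
Step 4. [(-3*x) + 9 = -9] -3 divides every term; factor it out ⇒ factor: x - 3 = 3.
Step 5. [x - 3 = 3] add 3: x sits inside (… - 3) ⇒ sub: x = 6.

Answer: x ∈ {6}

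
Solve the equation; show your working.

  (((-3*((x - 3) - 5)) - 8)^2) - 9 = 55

Step 1. [(((-3*((x - 3) - 5)) - 8)^2) - 9 = 55] the outer -9 inverts by adding 9 ⇒ sub: ((-3*((x - 3) - 5)) - 8)^2 = 64.
Step 2. [((-3*((x - 3) - 5)) - 8)^2 = 64] 64 ≥ 0, LHS is (·)² — take ±√. So sqrt: (-3*((x - 3) - 5)) - 8 = 8 or -8.
Step 3. [(-3*((x - 3) - 5)) - 8 = 8 or -8] peel the -8: add 8 from each side ⇒ sub: -3*((x - 3) - 5) = 16 or 0.
Step 4. [-3*((x - 3) - 5) = 16 or 0] LHS = -3·(…); ÷-3 both sides ⇒ div: (x - 3) - 5 = -16/3 or 0.
Step 5. [(x - 3) - 5 = -16/3 or 0] the outer -5 inverts by adding 5 ⇒ sub: x - 3 = -1/3 or 5.
Step 6. [x - 3 = -1/3 or 5] add 3: x sits inside (… - 3), so sub: x = 8/3 or 8.

Answer: x ∈ {8/3, 8}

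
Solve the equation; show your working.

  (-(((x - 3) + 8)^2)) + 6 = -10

Step 1. [(-(((x - 3) + 8)^2)) + 6 = -10] subtract 6: x sits inside (… + 6), so sub: -(((x - 3) + 8)^2) = -16.
Step 2. [-(((x - 3) + 8)^2) = -16] LHS negated; negate both sides, so neg: ((x - 3) + 8)^2 = 16.
Step 3. [((x - 3) + 8)^2 = 16] LHS squared, RHS 16 ≥ 0: apply √ (±) ⇒ sqrt: (x - 3) + 8 = 4 or -4.
Step 4. [(x - 3) + 8 = 4 or -4] 8 comes off first (subtract 8). So sub: x - 3 = -4 or -12.
Step 5. [x - 3 = -4 or -12] peel the -3: add 3 from each side, so sub: x = -1 or -9.

Answer: x ∈ {-9, -1}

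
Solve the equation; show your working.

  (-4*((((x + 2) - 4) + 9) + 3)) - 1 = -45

Step 1. [(-4*((((x + 2) - 4) + 9) + 3)) - 1 = -45] peel the -1: add 1 from each side ⇒ sub: -4*((((x + 2) - 4) + 9) + 3) = -44.
Step 2. [-4*((((x + 2) - 4) + 9) + 3) = -44] LHS = -4·(…); ÷-4 both sides. So div: (((x + 2) - 4) + 9) + 3 = 11.
Step 3. [(((x + 2) - 4) + 9) + 3 = 11] peel the +3: subtract 3 from each side, so sub: ((x + 2) - 4) + 9 = 8.
Step 4. [((x + 2) - 4) + 9 = 8] +9 is outermost — subtract 9 both sides ⇒ sub: (x + 2) - 4 = -1.
Step 5. [(x + 2) - 4 = -1] 4 comes off first (add 4). So sub: x + 2 = 3.
Step 6. [x + 2 = 3] the outer +2 inverts by subtracting 2. So sub: x = 1.

Answer: x ∈ {1}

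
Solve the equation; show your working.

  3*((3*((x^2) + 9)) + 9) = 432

Step 1. [3*((3*((x^2) + 9)) + 9) = 432] LHS = 3·(…); ÷3 both sides ⇒ div: (3*((x^2) + 9)) + 9 = 144.
Step 2. [(3*((x^2) + 9)) + 9 = 144] common factor 3 (LHS and 144) — divide through ⇒ factor: ((x^2) + 9) + 3 = 48.
Step 3. [((x^2) + 9) + 3 = 48] peel the +3: subtract 3 from each side. So sub: (x^2) + 9 = 45.
Step 4. [(x^2) + 9 = 45] the outer +9 inverts by subtracting 9. So sub: x^2 = 36.
Step 5. [x^2 = 36] 36 ≥ 0, LHS is (·)² — take ±√ ⇒ sqrt: x = 6 or -6.

Answer: x ∈ {-6, 6}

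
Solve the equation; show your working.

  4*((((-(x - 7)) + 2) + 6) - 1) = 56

Step 1. [4*((((-(x - 7)) + 2) + 6) - 1) = 56] divide by the outer 4 ⇒ div: (((-(x - 7)) + 2) + 6) - 1 = 14.
Step 2. [(((-(x - 7)) + 2) + 6) - 1 = 14] the outer -1 inverts by adding 1, so sub: ((-(x - 7)) + 2) + 6 = 15.
Step 3. [((-(x - 7)) + 2) + 6 = 15] 6 comes off first (subtract 6), so sub: (-(x - 7)) + 2 = 9.
Step 4. [(-(x - 7)) + 2 = 9] the outer +2 inverts by subtracting 2 ⇒ sub: -(x - 7) = 7.
Step 5. [-(x - 7) = 7] flip signs both sides ⇒ neg: x - 7 = -7.
Step 6. [x - 7 = -7] add 7: x sits inside (… - 7) ⇒ sub: x = 0.

Answer: x ∈ {0}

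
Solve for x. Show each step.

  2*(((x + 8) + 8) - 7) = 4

Step 1. [2*(((x + 8) + 8) - 7) = 4] 2 out front; divide by 2 ⇒ div: ((x + 8) + 8) - 7 = 2.
Step 2. [((x + 8) + 8) - 7 = 2] peel the -7: add 7 from each side. So sub: (x + 8) + 8 = 9.
Step 3. [(x + 8) + 8 = 9] +8 is outermost — subtract 8 both sides, so sub: x + 8 = 1.
Step 4. [x + 8 = 1] subtract 8: x sits inside (… + 8), so sub: x = -7.

Answer: x ∈ {-7}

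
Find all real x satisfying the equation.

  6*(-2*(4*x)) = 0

Step 1. [6*(-2*(4*x)) = 0] divide by the outer 6, so div: -2*(4*x) = 0.
Step 2. [-2*(4*x) = 0] leading coefficient -2: divide by -2. So div: 4*x = 0.
Step 3. [4*x = 0] 4 out front; divide by 4, so div: x = 0.

Answer: x ∈ {0}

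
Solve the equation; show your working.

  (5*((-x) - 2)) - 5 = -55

Step 1. [(5*((-x) - 2)) - 5 = -55] common factor 5 (LHS and -55) — divide through, so factor: ((-x) - 2) - 1 = -11.
Step 2. [((-x) - 2) - 1 = -11] -1 is outermost — add 1 both sides, so sub: (-x) - 2 = -10.
Step 3. [(-x) - 2 = -10] add 2: x sits inside (… - 2) ⇒ sub: -x = -8.
Step 4. [-x = -8] LHS negated; negate both sides, so neg: x = 8.

Answer: x ∈ {8}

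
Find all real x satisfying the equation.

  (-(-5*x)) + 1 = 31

Step 1. [(-(-5*x)) + 1 = 31] subtract 1: x sits inside (… + 1). So sub: -(-5*x) = 30.
Step 2. [-(-5*x) = 30] leading − — multiply by −1. So neg: -5*x = -30.
Step 3. [-5*x = -30] -5 out front; divide by -5, so div: x = 6.

Answer: x ∈ {6}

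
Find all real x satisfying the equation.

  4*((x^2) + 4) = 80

Step 1. [4*((x^2) + 4) = 80] 4 out front; divide by 4 ⇒ div: (x^2) + 4 = 20.
Step 2. [(x^2) + 4 = 20] 4 comes off first (subtract 4), so sub: x^2 = 16.
Step 3. [x^2 = 16] √ both sides: 16 ≥ 0 gives two branches. So sqrt: x = 4 or -4.

Answer: x ∈ {-4, 4}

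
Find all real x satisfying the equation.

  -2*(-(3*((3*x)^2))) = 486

Step 1. [-2*(-(3*((3*x)^2))) = 486] LHS = -2·(…); ÷-2 both sides, so div: -(3*((3*x)^2)) = -243.
Step 2. [-(3*((3*x)^2)) = -243] leading − — multiply by −1. So neg: 3*((3*x)^2) = 243.
Step 3. [3*((3*x)^2) = 243] leading coefficient 3: divide by 3. So div: (3*x)^2 = 81.
Step 4. [(3*x)^2 = 81] √ both sides: 81 ≥ 0 gives two branches ⇒ sqrt: 3*x = 9 or -9.
Step 5. [3*x = 9 or -9] leading coefficient 3: divide by 3, so div: x = 3 or -3.

Answer: x ∈ {-3, 3}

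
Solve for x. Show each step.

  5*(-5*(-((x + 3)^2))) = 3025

Step 1. [5*(-5*(-((x + 3)^2))) = 3025] 5 out front; divide by 5, so div: -5*(-((x + 3)^2)) = 605.
Step 2. [-5*(-((x + 3)^2)) = 605] LHS = -5·(…); ÷-5 both sides ⇒ div: -((x + 3)^2) = -121.
Step 3. [-((x + 3)^2) = -121] LHS negated; negate both sides ⇒ neg: (x + 3)^2 = 121.
Step 4. [(x + 3)^2 = 121] LHS squared, RHS 121 ≥ 0: apply √ (±) ⇒ sqrt: x + 3 = 11 or -11.
Step 5. [x + 3 = 11 or -11] 3 comes off first (subtract 3). So sub: x = 8 or -14.

Answer: x ∈ {-14, 8}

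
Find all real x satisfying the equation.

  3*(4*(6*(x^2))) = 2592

Step 1. [3*(4*(6*(x^2))) = 2592] 3·(inner) — divide through by 3. So div: 4*(6*(x^2)) = 864.
Step 2. [4*(6*(x^2)) = 864] 4 out front; divide by 4, so div: 6*(x^2) = 216.
Step 3. [6*(x^2) = 216] leading coefficient 6: divide by 6 ⇒ div: x^2 = 36.
Step 4. [x^2 = 36] 36 ≥ 0, LHS is (·)² — take ±√ ⇒ sqrt: x = 6 or -6.

Answer: x ∈ {-6, 6}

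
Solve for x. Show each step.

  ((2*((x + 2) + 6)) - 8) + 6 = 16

Step 1. [((2*((x + 2) + 6)) - 8) + 6 = 16] +6 is outermost — subtract 6 both sides. So sub: (2*((x + 2) + 6)) - 8 = 10.
Step 2. [(2*((x + 2) + 6)) - 8 = 10] 2 divides every term; factor it out. So factor: ((x + 2) + 6) - 4 = 5.
Step 3. [((x + 2) + 6) - 4 = 5] add 4: x sits inside (… - 4), so sub: (x + 2) + 6 = 9.
Step 4. [(x + 2) + 6 = 9] 6 comes off first (subtract 6), so sub: x + 2 = 3.
Step 5. [x + 2 = 3] the outer +2 inverts by subtracting 2. So sub: x = 1.

Answer: x ∈ {1}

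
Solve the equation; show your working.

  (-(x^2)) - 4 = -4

Step 1. [(-(x^2)) - 4 = -4] peel the -4: add 4 from each side ⇒ sub: -(x^2) = 0.
Step 2. [-(x^2) = 0] flip signs both sides. So neg: x^2 = 0.
Step 3. [x^2 = 0] LHS squared, RHS 0 ≥ 0: apply √ (±). So sqrt: x = 0.

Answer: x ∈ {0}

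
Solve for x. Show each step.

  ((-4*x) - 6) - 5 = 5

Step 1. [((-4*x) - 6) - 5 = 5] the outer -5 inverts by adding 5 ⇒ sub: (-4*x) - 6 = 10.
Step 2. [(-4*x) - 6 = 10] peel the -6: add 6 from each side ⇒ sub: -4*x = 16.
Step 3. [-4*x = 16] leading coefficient -4: divide by -4. So div: x = -4.

Answer: x ∈ {-4}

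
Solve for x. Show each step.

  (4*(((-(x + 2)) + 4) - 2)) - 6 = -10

Step 1. [(4*(((-(x + 2)) + 4) - 2)) - 6 = -10] peel the -6: add 6 from each side, so sub: 4*(((-(x + 2)) + 4) - 2) = -4.
Step 2. [4*(((-(x + 2)) + 4) - 2) = -4] leading coefficient 4: divide by 4, so div: ((-(x + 2)) + 4) - 2 = -1.
Step 3. [((-(x + 2)) + 4) - 2 = -1] 2 comes off first (add 2), so sub: (-(x + 2)) + 4 = 1.
Step 4. [(-(x + 2)) + 4 = 1] +4 is outermost — subtract 4 both sides, so sub: -(x + 2) = -3.
Step 5. [-(x + 2) = -3] flip signs both sides ⇒ neg: x + 2 = 3.
Step 6. [x + 2 = 3] the outer +2 inverts by subtracting 2 ⇒ sub: x = 1.

Answer: x ∈ {1}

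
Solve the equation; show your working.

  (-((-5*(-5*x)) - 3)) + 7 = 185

Step 1. [(-((-5*(-5*x)) - 3)) + 7 = 185] +7 is outermost — subtract 7 both sides, so sub: -((-5*(-5*x)) - 3) = 178.
Step 2. [-((-5*(-5*x)) - 3) = 178] LHS negated; negate both sides. So neg: (-5*(-5*x)) - 3 = -178.
Step 3. [(-5*(-5*x)) - 3 = -178] -3 is outermost — add 3 both sides, so sub: -5*(-5*x) = -175.
Step 4. [-5*(-5*x) = -175] -5·(inner) — divide through by -5, so div: -5*x = 35.
Step 5. [-5*x = 35] -5 out front; divide by -5 ⇒ div: x = -7.

Answer: x ∈ {-7}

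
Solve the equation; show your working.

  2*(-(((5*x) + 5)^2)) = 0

Step 1. [2*(-(((5*x) + 5)^2)) = 0] divide by the outer 2. So div: -(((5*x) + 5)^2) = 0.
Step 2. [-(((5*x) + 5)^2) = 0] leading − — multiply by −1 ⇒ neg: ((5*x) + 5)^2 = 0.
Step 3. [((5*x) + 5)^2 = 0] 0 ≥ 0, LHS is (·)² — take ±√, so sqrt: (5*x) + 5 = 0.
Step 4. [(5*x) + 5 = 0] 5 divides every term; factor it out, so factor: x + 1 = 0.
Step 5. [x + 1 = 0] peel the +1: subtract 1 from each side, so sub: x = -1.

Answer: x ∈ {-1}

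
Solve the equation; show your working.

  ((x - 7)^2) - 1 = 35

Step 1. [((x - 7)^2) - 1 = 35] -1 is outermost — add 1 both sides ⇒ sub: (x - 7)^2 = 36.
Step 2. [(x - 7)^2 = 36] LHS squared, RHS 36 ≥ 0: apply √ (±), so sqrt: x - 7 = 6 or -6.
Step 3. [x - 7 = 6 or -6] the outer -7 inverts by adding 7. So sub: x = 13 or 1.

Answer: x ∈ {1, 13}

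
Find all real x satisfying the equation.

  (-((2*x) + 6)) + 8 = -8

Step 1. [(-((2*x) + 6)) + 8 = -8] 8 comes off first (subtract 8). So sub: -((2*x) + 6) = -16.
Step 2. [-((2*x) + 6) = -16] flip signs both sides. So neg: (2*x) + 6 = 16.
Step 3. [(2*x) + 6 = 16] peel the +6: subtract 6 from each side. So sub: 2*x = 10.
Step 4. [2*x = 10] LHS = 2·(…); ÷2 both sides, so div: x = 5.

Answer: x ∈ {5}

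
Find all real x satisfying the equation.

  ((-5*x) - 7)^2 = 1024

Step 1. [((-5*x) - 7)^2 = 1024] √ both sides: 1024 ≥ 0 gives two branches. So sqrt: (-5*x) - 7 = 32 or -32.
Step 2. [(-5*x) - 7 = 32 or -32] the outer -7 inverts by adding 7, so sub: -5*x = 39 or -25.
Step 3. [-5*x = 39 or -25] divide by the outer -5 ⇒ div: x = -39/5 or 5.

Answer: x ∈ {-39/5, 5}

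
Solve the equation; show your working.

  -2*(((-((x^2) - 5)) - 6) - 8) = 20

Step 1. [-2*(((-((x^2) - 5)) - 6) - 8) = 20] leading coefficient -2: divide by -2. So div: ((-((x^2) - 5)) - 6) - 8 = -10.
Step 2. [((-((x^2) - 5)) - 6) - 8 = -10] the outer -8 inverts by adding 8, so sub: (-((x^2) - 5)) - 6 = -2.
Step 3. [(-((x^2) - 5)) - 6 = -2] 6 comes off first (add 6). So sub: -((x^2) - 5) = 4.
Step 4. [-((x^2) - 5) = 4] leading − — multiply by −1, so neg: (x^2) - 5 = -4.
Step 5. [(x^2) - 5 = -4] peel the -5: add 5 from each side ⇒ sub: x^2 = 1.
Step 6. [x^2 = 1] √ both sides: 1 ≥ 0 gives two branches ⇒ sqrt: x = 1 or -1.

Answer: x ∈ {-1, 1}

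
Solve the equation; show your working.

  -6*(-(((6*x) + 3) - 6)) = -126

Step 1. [-6*(-(((6*x) + 3) - 6)) = -126] divide by the outer -6, so div: -(((6*x) + 3) - 6) = 21.
Step 2. [-(((6*x) + 3) - 6) = 21] leading − — multiply by −1 ⇒ neg: ((6*x) + 3) - 6 = -21.
Step 3. [((6*x) + 3) - 6 = -21] the outer -6 inverts by adding 6. So sub: (6*x) + 3 = -15.
Step 4. [(6*x) + 3 = -15] the outer +3 inverts by subtracting 3 ⇒ sub: 6*x = -18.
Step 5. [6*x = -18] LHS = 6·(…); ÷6 both sides. So div: x = -3.

Answer: x ∈ {-3}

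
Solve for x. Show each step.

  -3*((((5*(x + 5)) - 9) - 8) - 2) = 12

Step 1. [-3*((((5*(x + 5)) - 9) - 8) - 2) = 12] -3·(inner) — divide through by -3 ⇒ div: (((5*(x + 5)) - 9) - 8) - 2 = -4.
Step 2. [(((5*(x + 5)) - 9) - 8) - 2 = -4] add 2: x sits inside (… - 2) ⇒ sub: ((5*(x + 5)) - 9) - 8 = -2.
Step 3. [((5*(x + 5)) - 9) - 8 = -2] the outer -8 inverts by adding 8 ⇒ sub: (5*(x + 5)) - 9 = 6.
Step 4. [(5*(x + 5)) - 9 = 6] -9 is outermost — add 9 both sides. So sub: 5*(x + 5) = 15.
Step 5. [5*(x + 5) = 15] 5 out front; divide by 5 ⇒ div: x + 5 = 3.
Step 6. [x + 5 = 3] subtract 5: x sits inside (… + 5), so sub: x = -2.

Answer: x ∈ {-2}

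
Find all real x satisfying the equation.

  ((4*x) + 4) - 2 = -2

Step 1. [((4*x) + 4) - 2 = -2] -2 is outermost — add 2 both sides, so sub: (4*x) + 4 = 0.
Step 2. [(4*x) + 4 = 0] subtract 4: x sits inside (… + 4) ⇒ sub: 4*x = -4.
Step 3. [4*x = -4] LHS = 4·(…); ÷4 both sides. So div: x = -1.

Answer: x ∈ {-1}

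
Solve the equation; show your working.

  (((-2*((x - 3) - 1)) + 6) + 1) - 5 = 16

Step 1. [(((-2*((x - 3) - 1)) + 6) + 1) - 5 = 16] add 5: x sits inside (… - 5). So sub: ((-2*((x - 3) - 1)) + 6) + 1 = 21.
Step 2. [((-2*((x - 3) - 1)) + 6) + 1 = 21] peel the +1: subtract 1 from each side ⇒ sub: (-2*((x - 3) - 1)) + 6 = 20.
Step 3. [(-2*((x - 3) - 1)) + 6 = 20] -2 | LHS and -2 | 20: pull -2 out ⇒ factor: ((x - 3) - 1) - 3 = -10.
Step 4. [((x - 3) - 1) - 3 = -10] the outer -3 inverts by adding 3, so sub: (x - 3) - 1 = -7.
Step 5. [(x - 3) - 1 = -7] peel the -1: add 1 from each side ⇒ sub: x - 3 = -6.
Step 6. [x - 3 = -6] peel the -3: add 3 from each side, so sub: x = -3.

Answer: x ∈ {-3}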